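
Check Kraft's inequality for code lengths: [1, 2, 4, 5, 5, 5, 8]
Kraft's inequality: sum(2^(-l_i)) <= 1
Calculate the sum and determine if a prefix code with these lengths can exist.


Sum = 2^(-1) + 2^(-2) + 2^(-4) + 2^(-5) + 2^(-5) + 2^(-5) + 2^(-8)
    = 0.5 + 0.25 + 0.0625 + 0.03125 + 0.03125 + 0.03125 + 0.00390625
    = 233/256 = 0.91015625
Since 0.91015625 <= 1, Kraft's inequality IS satisfied.
A prefix code with these lengths CAN exist.

Kraft sum = 0.91015625. Satisfied.


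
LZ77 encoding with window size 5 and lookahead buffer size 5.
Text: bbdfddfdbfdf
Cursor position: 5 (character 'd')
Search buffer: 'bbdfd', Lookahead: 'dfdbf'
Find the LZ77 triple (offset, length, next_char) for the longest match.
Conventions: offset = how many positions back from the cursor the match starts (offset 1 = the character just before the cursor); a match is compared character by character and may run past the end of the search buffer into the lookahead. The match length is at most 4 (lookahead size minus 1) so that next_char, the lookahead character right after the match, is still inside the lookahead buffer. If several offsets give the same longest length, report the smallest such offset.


Try each offset into the search buffer:
  offset=1 (pos 4, char 'd'): match length 1
  offset=2 (pos 3, char 'f'): match length 0
  offset=3 (pos 2, char 'd'): match length 3
  offset=4 (pos 1, char 'b'): match length 0
  offset=5 (pos 0, char 'b'): match length 0
Longest match has length 3 at offset 3.
next_char = character at position 5 + 3 = 8 -> 'b'

Best match: offset=3, length=3 (matching 'dfd' starting at position 2)
LZ77 triple: (3, 3, 'b')


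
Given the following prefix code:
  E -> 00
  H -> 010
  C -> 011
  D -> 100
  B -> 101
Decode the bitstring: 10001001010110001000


Decoding step by step:
Bits 100 -> D
Bits 010 -> H
Bits 010 -> H
Bits 101 -> B
Bits 100 -> D
Bits 010 -> H
Bits 00 -> E


Decoded message: DHHBDHE


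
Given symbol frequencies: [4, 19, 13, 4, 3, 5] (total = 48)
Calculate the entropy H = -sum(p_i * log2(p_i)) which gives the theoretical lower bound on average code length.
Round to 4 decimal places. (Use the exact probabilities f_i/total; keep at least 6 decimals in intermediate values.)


Per-symbol terms -p_i * log2(p_i) with p_i = f_i/48:
  p = 4/48 = 0.083333: log2(p) = -3.584963, -p*log2(p) = 0.298747
  p = 19/48 = 0.395833: log2(p) = -1.337035, -p*log2(p) = 0.529243
  p = 13/48 = 0.270833: log2(p) = -1.884523, -p*log2(p) = 0.510392
  p = 4/48 = 0.083333: log2(p) = -3.584963, -p*log2(p) = 0.298747
  p = 3/48 = 0.062500: log2(p) = -4.000000, -p*log2(p) = 0.250000
  p = 5/48 = 0.104167: log2(p) = -3.263034, -p*log2(p) = 0.339899
H = 0.298747 + 0.529243 + 0.510392 + 0.298747 + 0.250000 + 0.339899 = 2.227028

H = 2.227 bits/symbol


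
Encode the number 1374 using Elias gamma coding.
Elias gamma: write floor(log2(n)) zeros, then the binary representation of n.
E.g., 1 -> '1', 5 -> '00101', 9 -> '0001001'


num_bits = floor(log2(1374)) + 1 = 11
leading_zeros = num_bits - 1 = 10
binary(1374) = 10101011110

Elias gamma(1374) = '0000000000' + '10101011110' = 000000000010101011110 (21 bits)


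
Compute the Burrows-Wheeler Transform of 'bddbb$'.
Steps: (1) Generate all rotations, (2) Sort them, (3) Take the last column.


Rotations (sorted):
  0: $bddbb -> last char: b
  1: b$bddb -> last char: b
  2: bb$bdd -> last char: d
  3: bddbb$ -> last char: $
  4: dbb$bd -> last char: d
  5: ddbb$b -> last char: b


BWT = bbd$db


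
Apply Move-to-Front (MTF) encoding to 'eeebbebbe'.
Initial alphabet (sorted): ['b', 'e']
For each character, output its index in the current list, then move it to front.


MTF encoding:
'e': index 1 in ['b', 'e'] -> ['e', 'b']
'e': index 0 in ['e', 'b'] -> ['e', 'b']
'e': index 0 in ['e', 'b'] -> ['e', 'b']
'b': index 1 in ['e', 'b'] -> ['b', 'e']
'b': index 0 in ['b', 'e'] -> ['b', 'e']
'e': index 1 in ['b', 'e'] -> ['e', 'b']
'b': index 1 in ['e', 'b'] -> ['b', 'e']
'b': index 0 in ['b', 'e'] -> ['b', 'e']
'e': index 1 in ['b', 'e'] -> ['e', 'b']


Output: [1, 0, 0, 1, 0, 1, 1, 0, 1]


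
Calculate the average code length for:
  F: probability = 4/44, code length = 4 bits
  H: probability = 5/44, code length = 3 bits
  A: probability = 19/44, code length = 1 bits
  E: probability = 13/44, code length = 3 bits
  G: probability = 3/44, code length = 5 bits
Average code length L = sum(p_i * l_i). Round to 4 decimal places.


Weighted contributions p_i * l_i:
  F: (4/44) * 4 = 16/44
  H: (5/44) * 3 = 15/44
  A: (19/44) * 1 = 19/44
  E: (13/44) * 3 = 39/44
  G: (3/44) * 5 = 15/44
Sum = (16 + 15 + 19 + 39 + 15)/44 = 104/44

L = 104/44 = 2.3636 bits/symbol


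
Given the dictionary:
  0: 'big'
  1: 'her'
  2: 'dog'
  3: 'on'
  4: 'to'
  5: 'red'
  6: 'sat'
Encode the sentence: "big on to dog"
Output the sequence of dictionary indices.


Look up each word in the dictionary:
  'big' -> 0
  'on' -> 3
  'to' -> 4
  'dog' -> 2

Encoded: [0, 3, 4, 2]


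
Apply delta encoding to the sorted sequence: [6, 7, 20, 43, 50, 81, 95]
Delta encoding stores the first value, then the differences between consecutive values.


First value: 6
Deltas:
  7 - 6 = 1
  20 - 7 = 13
  43 - 20 = 23
  50 - 43 = 7
  81 - 50 = 31
  95 - 81 = 14


Delta encoded: [6, 1, 13, 23, 7, 31, 14]


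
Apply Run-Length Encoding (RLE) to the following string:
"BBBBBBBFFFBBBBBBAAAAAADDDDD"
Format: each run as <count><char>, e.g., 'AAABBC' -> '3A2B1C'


Scanning runs left to right:
  i=0: run of 'B' x 7 -> '7B'
  i=7: run of 'F' x 3 -> '3F'
  i=10: run of 'B' x 6 -> '6B'
  i=16: run of 'A' x 6 -> '6A'
  i=22: run of 'D' x 5 -> '5D'

RLE = 7B3F6B6A5D


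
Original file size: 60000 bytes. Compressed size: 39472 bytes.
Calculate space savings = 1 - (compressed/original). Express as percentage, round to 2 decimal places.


ratio = compressed/original = 39472/60000 = 0.657867
savings = 1 - ratio = 1 - 0.657867 = 0.342133
as a percentage: 0.342133 * 100 = 34.21%

Space savings = 1 - 39472/60000 = 34.21%


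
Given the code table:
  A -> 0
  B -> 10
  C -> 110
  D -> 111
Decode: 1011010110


Decoding:
10 -> B
110 -> C
10 -> B
110 -> C


Result: BCBC


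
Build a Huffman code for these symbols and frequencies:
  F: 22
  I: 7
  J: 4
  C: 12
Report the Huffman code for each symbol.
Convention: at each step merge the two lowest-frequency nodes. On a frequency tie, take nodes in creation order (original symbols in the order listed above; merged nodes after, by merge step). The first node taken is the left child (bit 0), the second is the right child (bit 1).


Huffman tree construction:
Step 1: Merge J(4) + I(7) = 11
Step 2: Merge (J+I)(11) + C(12) = 23
Step 3: Merge F(22) + ((J+I)+C)(23) = 45
Read each symbol's code off the tree from the root (left child = 0, right child = 1).

Codes:
  F: 0 (length 1)
  I: 101 (length 3)
  J: 100 (length 3)
  C: 11 (length 2)
Average code length: 79/45 = 1.7556 bits/symbol


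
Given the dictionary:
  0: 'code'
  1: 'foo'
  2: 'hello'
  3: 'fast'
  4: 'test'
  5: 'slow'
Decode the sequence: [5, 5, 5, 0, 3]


Look up each index in the dictionary:
  5 -> 'slow'
  5 -> 'slow'
  5 -> 'slow'
  0 -> 'code'
  3 -> 'fast'

Decoded: "slow slow slow code fast"


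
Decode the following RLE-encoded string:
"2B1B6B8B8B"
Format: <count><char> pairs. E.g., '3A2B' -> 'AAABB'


Expanding each <count><char> pair:
  2B -> 'BB'
  1B -> 'B'
  6B -> 'BBBBBB'
  8B -> 'BBBBBBBB'
  8B -> 'BBBBBBBB'

Decoded = BBBBBBBBBBBBBBBBBBBBBBBBB


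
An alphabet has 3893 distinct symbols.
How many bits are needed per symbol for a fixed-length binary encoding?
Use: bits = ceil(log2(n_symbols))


log2(3893) = 11.9267
Bracket: 2^11 = 2048 < 3893 <= 2^12 = 4096
So ceil(log2(3893)) = 12

bits = ceil(log2(3893)) = ceil(11.9267) = 12 bits


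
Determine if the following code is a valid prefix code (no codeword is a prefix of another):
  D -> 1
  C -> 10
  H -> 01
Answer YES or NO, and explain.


Checking each pair (does one codeword prefix another?):
  D='1' vs C='10': prefix -- VIOLATION

NO -- this is NOT a valid prefix code. D (1) is a prefix of C (10).


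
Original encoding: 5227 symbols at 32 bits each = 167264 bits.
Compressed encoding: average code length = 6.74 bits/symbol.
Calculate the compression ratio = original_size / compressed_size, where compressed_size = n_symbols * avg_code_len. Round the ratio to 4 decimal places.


original_size = n_symbols * orig_bits = 5227 * 32 = 167264 bits
compressed_size = n_symbols * avg_code_len = 5227 * 6.74 = 35229.98 bits
ratio = original_size / compressed_size = 167264 / 35229.98 = 4.7478

Compression ratio = 4.7478


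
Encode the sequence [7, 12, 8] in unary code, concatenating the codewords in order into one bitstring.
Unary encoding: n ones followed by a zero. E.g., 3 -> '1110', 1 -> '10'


Encode each number as n ones followed by a terminating 0:
  7 -> 11111110 (8 bits)
  12 -> 1111111111110 (13 bits)
  8 -> 111111110 (9 bits)
Total length = 8 + 13 + 9 = 30 bits.

Unary([7, 12, 8]) = 111111101111111111110111111110 (30 bits)


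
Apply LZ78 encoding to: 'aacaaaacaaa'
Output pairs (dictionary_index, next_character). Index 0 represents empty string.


LZ78 encoding steps:
Dictionary: {0: ''}
Step 1: w='' (idx 0), next='a' -> output (0, 'a'), add 'a' as idx 1
Step 2: w='a' (idx 1), next='c' -> output (1, 'c'), add 'ac' as idx 2
Step 3: w='a' (idx 1), next='a' -> output (1, 'a'), add 'aa' as idx 3
Step 4: w='aa' (idx 3), next='c' -> output (3, 'c'), add 'aac' as idx 4
Step 5: w='aa' (idx 3), next='a' -> output (3, 'a'), add 'aaa' as idx 5


Encoded: [(0, 'a'), (1, 'c'), (1, 'a'), (3, 'c'), (3, 'a')]


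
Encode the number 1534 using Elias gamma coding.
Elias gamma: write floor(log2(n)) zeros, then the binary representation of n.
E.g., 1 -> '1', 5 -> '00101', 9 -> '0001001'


num_bits = floor(log2(1534)) + 1 = 11
leading_zeros = num_bits - 1 = 10
binary(1534) = 10111111110

Elias gamma(1534) = '0000000000' + '10111111110' = 000000000010111111110 (21 bits)


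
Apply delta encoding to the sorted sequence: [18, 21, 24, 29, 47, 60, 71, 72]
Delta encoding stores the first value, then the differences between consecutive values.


First value: 18
Deltas:
  21 - 18 = 3
  24 - 21 = 3
  29 - 24 = 5
  47 - 29 = 18
  60 - 47 = 13
  71 - 60 = 11
  72 - 71 = 1


Delta encoded: [18, 3, 3, 5, 18, 13, 11, 1]


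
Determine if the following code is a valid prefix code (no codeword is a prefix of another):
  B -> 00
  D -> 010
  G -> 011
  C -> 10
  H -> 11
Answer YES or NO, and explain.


Checking each pair (does one codeword prefix another?):
  B='00' vs D='010': no prefix
  B='00' vs G='011': no prefix
  B='00' vs C='10': no prefix
  B='00' vs H='11': no prefix
  D='010' vs B='00': no prefix
  D='010' vs G='011': no prefix
  D='010' vs C='10': no prefix
  D='010' vs H='11': no prefix
  G='011' vs B='00': no prefix
  G='011' vs D='010': no prefix
  G='011' vs C='10': no prefix
  G='011' vs H='11': no prefix
  C='10' vs B='00': no prefix
  C='10' vs D='010': no prefix
  C='10' vs G='011': no prefix
  C='10' vs H='11': no prefix
  H='11' vs B='00': no prefix
  H='11' vs D='010': no prefix
  H='11' vs G='011': no prefix
  H='11' vs C='10': no prefix
No violation found over all pairs.

YES -- this is a valid prefix code. No codeword is a prefix of any other codeword.


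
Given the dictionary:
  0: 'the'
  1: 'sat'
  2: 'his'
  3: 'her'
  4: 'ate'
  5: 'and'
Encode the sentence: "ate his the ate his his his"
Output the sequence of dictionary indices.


Look up each word in the dictionary:
  'ate' -> 4
  'his' -> 2
  'the' -> 0
  'ate' -> 4
  'his' -> 2
  'his' -> 2
  'his' -> 2

Encoded: [4, 2, 0, 4, 2, 2, 2]


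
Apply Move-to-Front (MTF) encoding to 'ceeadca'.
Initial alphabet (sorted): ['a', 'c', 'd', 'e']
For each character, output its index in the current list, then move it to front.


MTF encoding:
'c': index 1 in ['a', 'c', 'd', 'e'] -> ['c', 'a', 'd', 'e']
'e': index 3 in ['c', 'a', 'd', 'e'] -> ['e', 'c', 'a', 'd']
'e': index 0 in ['e', 'c', 'a', 'd'] -> ['e', 'c', 'a', 'd']
'a': index 2 in ['e', 'c', 'a', 'd'] -> ['a', 'e', 'c', 'd']
'd': index 3 in ['a', 'e', 'c', 'd'] -> ['d', 'a', 'e', 'c']
'c': index 3 in ['d', 'a', 'e', 'c'] -> ['c', 'd', 'a', 'e']
'a': index 2 in ['c', 'd', 'a', 'e'] -> ['a', 'c', 'd', 'e']


Output: [1, 3, 0, 2, 3, 3, 2]


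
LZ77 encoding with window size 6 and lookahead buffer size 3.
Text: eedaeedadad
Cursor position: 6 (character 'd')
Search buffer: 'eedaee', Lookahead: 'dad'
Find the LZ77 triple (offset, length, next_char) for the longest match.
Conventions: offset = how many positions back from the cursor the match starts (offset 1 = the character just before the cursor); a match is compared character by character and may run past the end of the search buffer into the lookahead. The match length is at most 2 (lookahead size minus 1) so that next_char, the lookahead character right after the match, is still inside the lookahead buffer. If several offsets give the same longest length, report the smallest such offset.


Try each offset into the search buffer:
  offset=1 (pos 5, char 'e'): match length 0
  offset=2 (pos 4, char 'e'): match length 0
  offset=3 (pos 3, char 'a'): match length 0
  offset=4 (pos 2, char 'd'): match length 2
  offset=5 (pos 1, char 'e'): match length 0
  offset=6 (pos 0, char 'e'): match length 0
Longest match has length 2 at offset 4.
next_char = character at position 6 + 2 = 8 -> 'd'

Best match: offset=4, length=2 (matching 'da' starting at position 2)
LZ77 triple: (4, 2, 'd')


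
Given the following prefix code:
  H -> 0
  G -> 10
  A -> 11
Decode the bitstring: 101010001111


Decoding step by step:
Bits 10 -> G
Bits 10 -> G
Bits 10 -> G
Bits 0 -> H
Bits 0 -> H
Bits 11 -> A
Bits 11 -> A


Decoded message: GGGHHAA


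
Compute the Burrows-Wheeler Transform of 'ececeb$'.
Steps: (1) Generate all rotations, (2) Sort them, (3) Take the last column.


Rotations (sorted):
  0: $ececeb -> last char: b
  1: b$ecece -> last char: e
  2: ceb$ece -> last char: e
  3: ceceb$e -> last char: e
  4: eb$ecec -> last char: c
  5: eceb$ec -> last char: c
  6: ececeb$ -> last char: $


BWT = beeecc$


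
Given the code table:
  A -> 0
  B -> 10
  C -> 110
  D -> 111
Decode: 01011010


Decoding:
0 -> A
10 -> B
110 -> C
10 -> B


Result: ABCB


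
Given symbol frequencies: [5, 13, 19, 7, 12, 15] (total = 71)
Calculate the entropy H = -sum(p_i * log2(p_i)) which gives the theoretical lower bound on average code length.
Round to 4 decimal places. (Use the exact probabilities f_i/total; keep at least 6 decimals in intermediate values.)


Per-symbol terms -p_i * log2(p_i) with p_i = f_i/71:
  p = 5/71 = 0.070423: log2(p) = -3.827819, -p*log2(p) = 0.269565
  p = 13/71 = 0.183099: log2(p) = -2.449307, -p*log2(p) = 0.448465
  p = 19/71 = 0.267606: log2(p) = -1.901820, -p*log2(p) = 0.508938
  p = 7/71 = 0.098592: log2(p) = -3.342392, -p*log2(p) = 0.329532
  p = 12/71 = 0.169014: log2(p) = -2.564785, -p*log2(p) = 0.433485
  p = 15/71 = 0.211268: log2(p) = -2.242857, -p*log2(p) = 0.473843
H = 0.269565 + 0.448465 + 0.508938 + 0.329532 + 0.433485 + 0.473843 = 2.463828

H = 2.4638 bits/symbol


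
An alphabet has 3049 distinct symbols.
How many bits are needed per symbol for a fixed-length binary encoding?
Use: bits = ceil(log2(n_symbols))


log2(3049) = 11.5741
Bracket: 2^11 = 2048 < 3049 <= 2^12 = 4096
So ceil(log2(3049)) = 12

bits = ceil(log2(3049)) = ceil(11.5741) = 12 bits


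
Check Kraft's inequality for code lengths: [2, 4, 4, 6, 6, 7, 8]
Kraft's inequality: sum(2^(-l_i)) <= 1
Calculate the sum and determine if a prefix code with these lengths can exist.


Sum = 2^(-2) + 2^(-4) + 2^(-4) + 2^(-6) + 2^(-6) + 2^(-7) + 2^(-8)
    = 0.25 + 0.0625 + 0.0625 + 0.015625 + 0.015625 + 0.0078125 + 0.00390625
    = 107/256 = 0.41796875
Since 0.41796875 <= 1, Kraft's inequality IS satisfied.
A prefix code with these lengths CAN exist.

Kraft sum = 0.41796875. Satisfied.


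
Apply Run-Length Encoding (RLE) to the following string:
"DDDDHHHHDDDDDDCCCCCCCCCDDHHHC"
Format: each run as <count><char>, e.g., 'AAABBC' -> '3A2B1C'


Scanning runs left to right:
  i=0: run of 'D' x 4 -> '4D'
  i=4: run of 'H' x 4 -> '4H'
  i=8: run of 'D' x 6 -> '6D'
  i=14: run of 'C' x 9 -> '9C'
  i=23: run of 'D' x 2 -> '2D'
  i=25: run of 'H' x 3 -> '3H'
  i=28: run of 'C' x 1 -> '1C'

RLE = 4D4H6D9C2D3H1C


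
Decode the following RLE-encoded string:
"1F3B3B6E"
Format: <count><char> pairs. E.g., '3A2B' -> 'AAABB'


Expanding each <count><char> pair:
  1F -> 'F'
  3B -> 'BBB'
  3B -> 'BBB'
  6E -> 'EEEEEE'

Decoded = FBBBBBBEEEEEE


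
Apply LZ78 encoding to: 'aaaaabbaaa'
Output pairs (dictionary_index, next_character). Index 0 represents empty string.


LZ78 encoding steps:
Dictionary: {0: ''}
Step 1: w='' (idx 0), next='a' -> output (0, 'a'), add 'a' as idx 1
Step 2: w='a' (idx 1), next='a' -> output (1, 'a'), add 'aa' as idx 2
Step 3: w='aa' (idx 2), next='b' -> output (2, 'b'), add 'aab' as idx 3
Step 4: w='' (idx 0), next='b' -> output (0, 'b'), add 'b' as idx 4
Step 5: w='aa' (idx 2), next='a' -> output (2, 'a'), add 'aaa' as idx 5


Encoded: [(0, 'a'), (1, 'a'), (2, 'b'), (0, 'b'), (2, 'a')]


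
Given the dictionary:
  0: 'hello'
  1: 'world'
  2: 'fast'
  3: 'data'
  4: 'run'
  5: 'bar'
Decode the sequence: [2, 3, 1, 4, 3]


Look up each index in the dictionary:
  2 -> 'fast'
  3 -> 'data'
  1 -> 'world'
  4 -> 'run'
  3 -> 'data'

Decoded: "fast data world run data"


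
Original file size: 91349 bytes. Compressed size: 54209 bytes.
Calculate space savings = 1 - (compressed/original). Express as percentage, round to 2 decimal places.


ratio = compressed/original = 54209/91349 = 0.593427
savings = 1 - ratio = 1 - 0.593427 = 0.406573
as a percentage: 0.406573 * 100 = 40.66%

Space savings = 1 - 54209/91349 = 40.66%


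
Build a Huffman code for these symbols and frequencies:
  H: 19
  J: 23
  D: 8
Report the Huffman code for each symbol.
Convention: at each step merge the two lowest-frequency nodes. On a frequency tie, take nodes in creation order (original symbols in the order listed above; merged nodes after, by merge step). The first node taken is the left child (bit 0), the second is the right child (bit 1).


Huffman tree construction:
Step 1: Merge D(8) + H(19) = 27
Step 2: Merge J(23) + (D+H)(27) = 50
Read each symbol's code off the tree from the root (left child = 0, right child = 1).

Codes:
  H: 11 (length 2)
  J: 0 (length 1)
  D: 10 (length 2)
Average code length: 77/50 = 1.5400 bits/symbol


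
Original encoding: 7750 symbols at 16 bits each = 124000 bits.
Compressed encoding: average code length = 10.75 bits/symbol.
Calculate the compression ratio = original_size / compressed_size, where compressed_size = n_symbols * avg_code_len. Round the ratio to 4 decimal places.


original_size = n_symbols * orig_bits = 7750 * 16 = 124000 bits
compressed_size = n_symbols * avg_code_len = 7750 * 10.75 = 83312.5 bits
ratio = original_size / compressed_size = 124000 / 83312.5 = 1.4884

Compression ratio = 1.4884


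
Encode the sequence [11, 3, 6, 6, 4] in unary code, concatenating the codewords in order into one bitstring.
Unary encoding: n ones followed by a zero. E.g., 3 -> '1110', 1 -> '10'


Encode each number as n ones followed by a terminating 0:
  11 -> 111111111110 (12 bits)
  3 -> 1110 (4 bits)
  6 -> 1111110 (7 bits)
  6 -> 1111110 (7 bits)
  4 -> 11110 (5 bits)
Total length = 12 + 4 + 7 + 7 + 5 = 35 bits.

Unary([11, 3, 6, 6, 4]) = 11111111111011101111110111111011110 (35 bits)


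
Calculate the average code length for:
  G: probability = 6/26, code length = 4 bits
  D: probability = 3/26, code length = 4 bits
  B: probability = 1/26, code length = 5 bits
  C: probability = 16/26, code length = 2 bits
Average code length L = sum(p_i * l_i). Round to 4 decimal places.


Weighted contributions p_i * l_i:
  G: (6/26) * 4 = 24/26
  D: (3/26) * 4 = 12/26
  B: (1/26) * 5 = 5/26
  C: (16/26) * 2 = 32/26
Sum = (24 + 12 + 5 + 32)/26 = 73/26

L = 73/26 = 2.8077 bits/symbol


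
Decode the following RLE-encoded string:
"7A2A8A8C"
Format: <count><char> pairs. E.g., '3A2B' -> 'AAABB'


Expanding each <count><char> pair:
  7A -> 'AAAAAAA'
  2A -> 'AA'
  8A -> 'AAAAAAAA'
  8C -> 'CCCCCCCC'

Decoded = AAAAAAAAAAAAAAAAACCCCCCCC


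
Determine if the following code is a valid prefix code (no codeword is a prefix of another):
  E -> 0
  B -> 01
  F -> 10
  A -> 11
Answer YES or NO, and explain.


Checking each pair (does one codeword prefix another?):
  E='0' vs B='01': prefix -- VIOLATION

NO -- this is NOT a valid prefix code. E (0) is a prefix of B (01).


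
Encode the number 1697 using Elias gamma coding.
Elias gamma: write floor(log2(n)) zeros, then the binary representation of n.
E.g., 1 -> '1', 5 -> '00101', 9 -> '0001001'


num_bits = floor(log2(1697)) + 1 = 11
leading_zeros = num_bits - 1 = 10
binary(1697) = 11010100001

Elias gamma(1697) = '0000000000' + '11010100001' = 000000000011010100001 (21 bits)


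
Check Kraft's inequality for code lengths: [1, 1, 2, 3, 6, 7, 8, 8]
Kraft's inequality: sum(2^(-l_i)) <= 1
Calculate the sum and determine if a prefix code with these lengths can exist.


Sum = 2^(-1) + 2^(-1) + 2^(-2) + 2^(-3) + 2^(-6) + 2^(-7) + 2^(-8) + 2^(-8)
    = 0.5 + 0.5 + 0.25 + 0.125 + 0.015625 + 0.0078125 + 0.00390625 + 0.00390625
    = 360/256 = 1.40625
Since 1.40625 > 1, Kraft's inequality is NOT satisfied.
A prefix code with these lengths CANNOT exist.

Kraft sum = 1.40625. Not satisfied.


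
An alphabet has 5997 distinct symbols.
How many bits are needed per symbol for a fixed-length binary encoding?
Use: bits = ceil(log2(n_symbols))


log2(5997) = 12.55
Bracket: 2^12 = 4096 < 5997 <= 2^13 = 8192
So ceil(log2(5997)) = 13

bits = ceil(log2(5997)) = ceil(12.55) = 13 bits


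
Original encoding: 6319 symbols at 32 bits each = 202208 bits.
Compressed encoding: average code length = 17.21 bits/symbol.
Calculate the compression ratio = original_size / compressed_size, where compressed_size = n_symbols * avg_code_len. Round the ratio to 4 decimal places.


original_size = n_symbols * orig_bits = 6319 * 32 = 202208 bits
compressed_size = n_symbols * avg_code_len = 6319 * 17.21 = 108749.99 bits
ratio = original_size / compressed_size = 202208 / 108749.99 = 1.8594

Compression ratio = 1.8594


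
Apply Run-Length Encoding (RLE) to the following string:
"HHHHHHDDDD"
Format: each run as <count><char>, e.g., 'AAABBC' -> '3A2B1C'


Scanning runs left to right:
  i=0: run of 'H' x 6 -> '6H'
  i=6: run of 'D' x 4 -> '4D'

RLE = 6H4D


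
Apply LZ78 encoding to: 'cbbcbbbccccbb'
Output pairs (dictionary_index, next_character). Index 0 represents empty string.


LZ78 encoding steps:
Dictionary: {0: ''}
Step 1: w='' (idx 0), next='c' -> output (0, 'c'), add 'c' as idx 1
Step 2: w='' (idx 0), next='b' -> output (0, 'b'), add 'b' as idx 2
Step 3: w='b' (idx 2), next='c' -> output (2, 'c'), add 'bc' as idx 3
Step 4: w='b' (idx 2), next='b' -> output (2, 'b'), add 'bb' as idx 4
Step 5: w='bc' (idx 3), next='c' -> output (3, 'c'), add 'bcc' as idx 5
Step 6: w='c' (idx 1), next='c' -> output (1, 'c'), add 'cc' as idx 6
Step 7: w='bb' (idx 4), end of input -> output (4, '')


Encoded: [(0, 'c'), (0, 'b'), (2, 'c'), (2, 'b'), (3, 'c'), (1, 'c'), (4, '')]


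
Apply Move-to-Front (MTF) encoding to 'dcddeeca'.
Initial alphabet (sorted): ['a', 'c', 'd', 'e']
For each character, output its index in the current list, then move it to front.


MTF encoding:
'd': index 2 in ['a', 'c', 'd', 'e'] -> ['d', 'a', 'c', 'e']
'c': index 2 in ['d', 'a', 'c', 'e'] -> ['c', 'd', 'a', 'e']
'd': index 1 in ['c', 'd', 'a', 'e'] -> ['d', 'c', 'a', 'e']
'd': index 0 in ['d', 'c', 'a', 'e'] -> ['d', 'c', 'a', 'e']
'e': index 3 in ['d', 'c', 'a', 'e'] -> ['e', 'd', 'c', 'a']
'e': index 0 in ['e', 'd', 'c', 'a'] -> ['e', 'd', 'c', 'a']
'c': index 2 in ['e', 'd', 'c', 'a'] -> ['c', 'e', 'd', 'a']
'a': index 3 in ['c', 'e', 'd', 'a'] -> ['a', 'c', 'e', 'd']


Output: [2, 2, 1, 0, 3, 0, 2, 3]


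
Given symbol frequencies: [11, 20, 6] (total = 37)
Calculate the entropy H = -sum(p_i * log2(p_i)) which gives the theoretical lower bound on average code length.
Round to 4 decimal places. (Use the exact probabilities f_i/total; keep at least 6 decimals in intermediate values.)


Per-symbol terms -p_i * log2(p_i) with p_i = f_i/37:
  p = 11/37 = 0.297297: log2(p) = -1.750022, -p*log2(p) = 0.520277
  p = 20/37 = 0.540541: log2(p) = -0.887525, -p*log2(p) = 0.479743
  p = 6/37 = 0.162162: log2(p) = -2.624491, -p*log2(p) = 0.425593
H = 0.520277 + 0.479743 + 0.425593 = 1.425613

H = 1.4256 bits/symbol


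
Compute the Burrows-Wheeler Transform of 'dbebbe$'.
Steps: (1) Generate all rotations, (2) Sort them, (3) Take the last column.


Rotations (sorted):
  0: $dbebbe -> last char: e
  1: bbe$dbe -> last char: e
  2: be$dbeb -> last char: b
  3: bebbe$d -> last char: d
  4: dbebbe$ -> last char: $
  5: e$dbebb -> last char: b
  6: ebbe$db -> last char: b


BWT = eebd$bb


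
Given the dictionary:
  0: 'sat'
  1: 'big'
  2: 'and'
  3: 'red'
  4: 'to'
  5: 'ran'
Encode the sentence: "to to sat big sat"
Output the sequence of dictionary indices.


Look up each word in the dictionary:
  'to' -> 4
  'to' -> 4
  'sat' -> 0
  'big' -> 1
  'sat' -> 0

Encoded: [4, 4, 0, 1, 0]


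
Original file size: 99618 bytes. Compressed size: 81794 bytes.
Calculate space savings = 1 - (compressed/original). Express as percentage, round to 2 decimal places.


ratio = compressed/original = 81794/99618 = 0.821077
savings = 1 - ratio = 1 - 0.821077 = 0.178923
as a percentage: 0.178923 * 100 = 17.89%

Space savings = 1 - 81794/99618 = 17.89%


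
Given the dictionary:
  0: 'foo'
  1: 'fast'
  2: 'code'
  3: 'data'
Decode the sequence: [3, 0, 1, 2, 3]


Look up each index in the dictionary:
  3 -> 'data'
  0 -> 'foo'
  1 -> 'fast'
  2 -> 'code'
  3 -> 'data'

Decoded: "data foo fast code data"


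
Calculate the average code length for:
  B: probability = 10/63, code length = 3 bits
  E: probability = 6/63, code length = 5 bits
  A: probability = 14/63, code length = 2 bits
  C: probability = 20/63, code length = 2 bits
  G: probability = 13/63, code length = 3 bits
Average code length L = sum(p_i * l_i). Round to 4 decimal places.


Weighted contributions p_i * l_i:
  B: (10/63) * 3 = 30/63
  E: (6/63) * 5 = 30/63
  A: (14/63) * 2 = 28/63
  C: (20/63) * 2 = 40/63
  G: (13/63) * 3 = 39/63
Sum = (30 + 30 + 28 + 40 + 39)/63 = 167/63

L = 167/63 = 2.6508 bits/symbol


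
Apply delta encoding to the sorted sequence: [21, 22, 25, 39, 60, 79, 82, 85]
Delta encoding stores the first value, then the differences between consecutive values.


First value: 21
Deltas:
  22 - 21 = 1
  25 - 22 = 3
  39 - 25 = 14
  60 - 39 = 21
  79 - 60 = 19
  82 - 79 = 3
  85 - 82 = 3


Delta encoded: [21, 1, 3, 14, 21, 19, 3, 3]


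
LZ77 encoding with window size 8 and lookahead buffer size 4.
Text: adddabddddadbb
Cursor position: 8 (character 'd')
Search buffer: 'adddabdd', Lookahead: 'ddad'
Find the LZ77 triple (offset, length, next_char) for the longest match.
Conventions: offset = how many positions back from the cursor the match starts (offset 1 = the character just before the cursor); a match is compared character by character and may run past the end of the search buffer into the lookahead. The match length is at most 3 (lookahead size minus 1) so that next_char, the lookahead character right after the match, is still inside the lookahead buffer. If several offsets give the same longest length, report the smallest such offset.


Try each offset into the search buffer:
  offset=1 (pos 7, char 'd'): match length 2
  offset=2 (pos 6, char 'd'): match length 2
  offset=3 (pos 5, char 'b'): match length 0
  offset=4 (pos 4, char 'a'): match length 0
  offset=5 (pos 3, char 'd'): match length 1
  offset=6 (pos 2, char 'd'): match length 3
  offset=7 (pos 1, char 'd'): match length 2
  offset=8 (pos 0, char 'a'): match length 0
Longest match has length 3 at offset 6.
next_char = character at position 8 + 3 = 11 -> 'd'

Best match: offset=6, length=3 (matching 'dda' starting at position 2)
LZ77 triple: (6, 3, 'd')


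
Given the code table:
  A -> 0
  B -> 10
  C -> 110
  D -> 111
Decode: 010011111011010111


Decoding:
0 -> A
10 -> B
0 -> A
111 -> D
110 -> C
110 -> C
10 -> B
111 -> D


Result: ABADCCBD


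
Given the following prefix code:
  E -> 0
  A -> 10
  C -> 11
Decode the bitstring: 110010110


Decoding step by step:
Bits 11 -> C
Bits 0 -> E
Bits 0 -> E
Bits 10 -> A
Bits 11 -> C
Bits 0 -> E


Decoded message: CEEACE


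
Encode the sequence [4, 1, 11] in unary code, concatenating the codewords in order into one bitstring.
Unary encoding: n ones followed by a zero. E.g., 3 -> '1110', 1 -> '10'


Encode each number as n ones followed by a terminating 0:
  4 -> 11110 (5 bits)
  1 -> 10 (2 bits)
  11 -> 111111111110 (12 bits)
Total length = 5 + 2 + 12 = 19 bits.

Unary([4, 1, 11]) = 1111010111111111110 (19 bits)


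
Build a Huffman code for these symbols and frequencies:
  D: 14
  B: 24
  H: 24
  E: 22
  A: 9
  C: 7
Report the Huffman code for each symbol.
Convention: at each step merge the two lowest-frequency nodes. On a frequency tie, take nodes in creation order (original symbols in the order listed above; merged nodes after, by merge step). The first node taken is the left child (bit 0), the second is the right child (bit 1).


Huffman tree construction:
Step 1: Merge C(7) + A(9) = 16
Step 2: Merge D(14) + (C+A)(16) = 30
Step 3: Merge E(22) + B(24) = 46
Step 4: Merge H(24) + (D+(C+A))(30) = 54
Step 5: Merge (E+B)(46) + (H+(D+(C+A)))(54) = 100
Read each symbol's code off the tree from the root (left child = 0, right child = 1).

Codes:
  D: 110 (length 3)
  B: 01 (length 2)
  H: 10 (length 2)
  E: 00 (length 2)
  A: 1111 (length 4)
  C: 1110 (length 4)
Average code length: 246/100 = 2.4600 bits/symbol


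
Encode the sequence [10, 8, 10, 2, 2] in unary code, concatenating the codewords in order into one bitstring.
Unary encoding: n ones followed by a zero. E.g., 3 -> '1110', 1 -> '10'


Encode each number as n ones followed by a terminating 0:
  10 -> 11111111110 (11 bits)
  8 -> 111111110 (9 bits)
  10 -> 11111111110 (11 bits)
  2 -> 110 (3 bits)
  2 -> 110 (3 bits)
Total length = 11 + 9 + 11 + 3 + 3 = 37 bits.

Unary([10, 8, 10, 2, 2]) = 1111111111011111111011111111110110110 (37 bits)


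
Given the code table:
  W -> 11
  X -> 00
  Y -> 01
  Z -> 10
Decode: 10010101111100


Decoding:
10 -> Z
01 -> Y
01 -> Y
01 -> Y
11 -> W
11 -> W
00 -> X


Result: ZYYYWWX


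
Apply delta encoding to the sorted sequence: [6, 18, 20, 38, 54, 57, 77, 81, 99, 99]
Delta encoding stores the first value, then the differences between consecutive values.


First value: 6
Deltas:
  18 - 6 = 12
  20 - 18 = 2
  38 - 20 = 18
  54 - 38 = 16
  57 - 54 = 3
  77 - 57 = 20
  81 - 77 = 4
  99 - 81 = 18
  99 - 99 = 0


Delta encoded: [6, 12, 2, 18, 16, 3, 20, 4, 18, 0]


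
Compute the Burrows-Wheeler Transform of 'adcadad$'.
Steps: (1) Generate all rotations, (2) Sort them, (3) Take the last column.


Rotations (sorted):
  0: $adcadad -> last char: d
  1: ad$adcad -> last char: d
  2: adad$adc -> last char: c
  3: adcadad$ -> last char: $
  4: cadad$ad -> last char: d
  5: d$adcada -> last char: a
  6: dad$adca -> last char: a
  7: dcadad$a -> last char: a


BWT = ddc$daaa


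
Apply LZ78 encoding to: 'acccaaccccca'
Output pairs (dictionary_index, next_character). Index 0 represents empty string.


LZ78 encoding steps:
Dictionary: {0: ''}
Step 1: w='' (idx 0), next='a' -> output (0, 'a'), add 'a' as idx 1
Step 2: w='' (idx 0), next='c' -> output (0, 'c'), add 'c' as idx 2
Step 3: w='c' (idx 2), next='c' -> output (2, 'c'), add 'cc' as idx 3
Step 4: w='a' (idx 1), next='a' -> output (1, 'a'), add 'aa' as idx 4
Step 5: w='cc' (idx 3), next='c' -> output (3, 'c'), add 'ccc' as idx 5
Step 6: w='cc' (idx 3), next='a' -> output (3, 'a'), add 'cca' as idx 6


Encoded: [(0, 'a'), (0, 'c'), (2, 'c'), (1, 'a'), (3, 'c'), (3, 'a')]


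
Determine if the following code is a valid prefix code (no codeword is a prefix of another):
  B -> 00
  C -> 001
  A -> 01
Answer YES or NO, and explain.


Checking each pair (does one codeword prefix another?):
  B='00' vs C='001': prefix -- VIOLATION

NO -- this is NOT a valid prefix code. B (00) is a prefix of C (001).


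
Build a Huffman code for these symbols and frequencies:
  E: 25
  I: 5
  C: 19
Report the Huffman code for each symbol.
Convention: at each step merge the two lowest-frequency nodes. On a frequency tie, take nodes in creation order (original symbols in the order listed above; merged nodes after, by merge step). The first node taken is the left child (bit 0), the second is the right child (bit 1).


Huffman tree construction:
Step 1: Merge I(5) + C(19) = 24
Step 2: Merge (I+C)(24) + E(25) = 49
Read each symbol's code off the tree from the root (left child = 0, right child = 1).

Codes:
  E: 1 (length 1)
  I: 00 (length 2)
  C: 01 (length 2)
Average code length: 73/49 = 1.4898 bits/symbol


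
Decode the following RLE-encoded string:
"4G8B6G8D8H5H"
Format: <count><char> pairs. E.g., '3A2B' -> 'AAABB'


Expanding each <count><char> pair:
  4G -> 'GGGG'
  8B -> 'BBBBBBBB'
  6G -> 'GGGGGG'
  8D -> 'DDDDDDDD'
  8H -> 'HHHHHHHH'
  5H -> 'HHHHH'

Decoded = GGGGBBBBBBBBGGGGGGDDDDDDDDHHHHHHHHHHHHH


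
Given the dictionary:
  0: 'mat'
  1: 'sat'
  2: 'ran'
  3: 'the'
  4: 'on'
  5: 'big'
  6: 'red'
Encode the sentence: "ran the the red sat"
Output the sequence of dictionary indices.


Look up each word in the dictionary:
  'ran' -> 2
  'the' -> 3
  'the' -> 3
  'red' -> 6
  'sat' -> 1

Encoded: [2, 3, 3, 6, 1]


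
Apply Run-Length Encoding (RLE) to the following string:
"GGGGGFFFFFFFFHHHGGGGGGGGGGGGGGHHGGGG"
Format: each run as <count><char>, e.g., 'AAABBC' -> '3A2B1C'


Scanning runs left to right:
  i=0: run of 'G' x 5 -> '5G'
  i=5: run of 'F' x 8 -> '8F'
  i=13: run of 'H' x 3 -> '3H'
  i=16: run of 'G' x 14 -> '14G'
  i=30: run of 'H' x 2 -> '2H'
  i=32: run of 'G' x 4 -> '4G'

RLE = 5G8F3H14G2H4G


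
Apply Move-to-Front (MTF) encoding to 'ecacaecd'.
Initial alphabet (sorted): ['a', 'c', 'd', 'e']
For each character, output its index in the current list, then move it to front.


MTF encoding:
'e': index 3 in ['a', 'c', 'd', 'e'] -> ['e', 'a', 'c', 'd']
'c': index 2 in ['e', 'a', 'c', 'd'] -> ['c', 'e', 'a', 'd']
'a': index 2 in ['c', 'e', 'a', 'd'] -> ['a', 'c', 'e', 'd']
'c': index 1 in ['a', 'c', 'e', 'd'] -> ['c', 'a', 'e', 'd']
'a': index 1 in ['c', 'a', 'e', 'd'] -> ['a', 'c', 'e', 'd']
'e': index 2 in ['a', 'c', 'e', 'd'] -> ['e', 'a', 'c', 'd']
'c': index 2 in ['e', 'a', 'c', 'd'] -> ['c', 'e', 'a', 'd']
'd': index 3 in ['c', 'e', 'a', 'd'] -> ['d', 'c', 'e', 'a']


Output: [3, 2, 2, 1, 1, 2, 2, 3]


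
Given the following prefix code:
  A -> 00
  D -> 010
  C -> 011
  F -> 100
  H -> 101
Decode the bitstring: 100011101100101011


Decoding step by step:
Bits 100 -> F
Bits 011 -> C
Bits 101 -> H
Bits 100 -> F
Bits 101 -> H
Bits 011 -> C


Decoded message: FCHFHC


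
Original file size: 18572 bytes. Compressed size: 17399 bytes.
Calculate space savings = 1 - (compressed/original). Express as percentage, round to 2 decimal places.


ratio = compressed/original = 17399/18572 = 0.93684
savings = 1 - ratio = 1 - 0.93684 = 0.06316
as a percentage: 0.06316 * 100 = 6.32%

Space savings = 1 - 17399/18572 = 6.32%


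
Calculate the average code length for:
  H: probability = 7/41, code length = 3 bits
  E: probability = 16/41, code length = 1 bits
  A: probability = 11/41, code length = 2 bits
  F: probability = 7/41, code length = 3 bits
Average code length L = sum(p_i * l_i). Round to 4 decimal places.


Weighted contributions p_i * l_i:
  H: (7/41) * 3 = 21/41
  E: (16/41) * 1 = 16/41
  A: (11/41) * 2 = 22/41
  F: (7/41) * 3 = 21/41
Sum = (21 + 16 + 22 + 21)/41 = 80/41

L = 80/41 = 1.9512 bits/symbol


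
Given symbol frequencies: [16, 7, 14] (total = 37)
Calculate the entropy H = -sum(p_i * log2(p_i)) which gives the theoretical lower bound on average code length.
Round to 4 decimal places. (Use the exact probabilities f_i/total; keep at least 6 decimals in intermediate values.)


Per-symbol terms -p_i * log2(p_i) with p_i = f_i/37:
  p = 16/37 = 0.432432: log2(p) = -1.209453, -p*log2(p) = 0.523007
  p = 7/37 = 0.189189: log2(p) = -2.402098, -p*log2(p) = 0.454451
  p = 14/37 = 0.378378: log2(p) = -1.402098, -p*log2(p) = 0.530524
H = 0.523007 + 0.454451 + 0.530524 = 1.507982

H = 1.508 bits/symbol


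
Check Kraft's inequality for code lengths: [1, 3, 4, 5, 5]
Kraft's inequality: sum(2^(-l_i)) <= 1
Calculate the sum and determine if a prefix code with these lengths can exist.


Sum = 2^(-1) + 2^(-3) + 2^(-4) + 2^(-5) + 2^(-5)
    = 0.5 + 0.125 + 0.0625 + 0.03125 + 0.03125
    = 24/32 = 0.75
Since 0.75 <= 1, Kraft's inequality IS satisfied.
A prefix code with these lengths CAN exist.

Kraft sum = 0.75. Satisfied.


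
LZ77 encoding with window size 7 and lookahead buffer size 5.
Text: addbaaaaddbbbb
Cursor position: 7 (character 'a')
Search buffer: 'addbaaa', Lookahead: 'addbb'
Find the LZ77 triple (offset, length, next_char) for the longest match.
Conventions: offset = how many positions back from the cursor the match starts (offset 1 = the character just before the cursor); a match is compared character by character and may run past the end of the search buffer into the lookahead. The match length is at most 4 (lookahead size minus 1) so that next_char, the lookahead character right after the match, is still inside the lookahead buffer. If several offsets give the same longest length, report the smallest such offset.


Try each offset into the search buffer:
  offset=1 (pos 6, char 'a'): match length 1
  offset=2 (pos 5, char 'a'): match length 1
  offset=3 (pos 4, char 'a'): match length 1
  offset=4 (pos 3, char 'b'): match length 0
  offset=5 (pos 2, char 'd'): match length 0
  offset=6 (pos 1, char 'd'): match length 0
  offset=7 (pos 0, char 'a'): match length 4
Longest match has length 4 at offset 7.
next_char = character at position 7 + 4 = 11 -> 'b'

Best match: offset=7, length=4 (matching 'addb' starting at position 0)
LZ77 triple: (7, 4, 'b')


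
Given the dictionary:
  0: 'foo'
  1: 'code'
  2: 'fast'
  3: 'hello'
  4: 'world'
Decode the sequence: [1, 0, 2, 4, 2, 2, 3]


Look up each index in the dictionary:
  1 -> 'code'
  0 -> 'foo'
  2 -> 'fast'
  4 -> 'world'
  2 -> 'fast'
  2 -> 'fast'
  3 -> 'hello'

Decoded: "code foo fast world fast fast hello"


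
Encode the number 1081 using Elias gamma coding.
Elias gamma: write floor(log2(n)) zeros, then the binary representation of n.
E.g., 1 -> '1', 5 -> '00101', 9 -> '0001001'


num_bits = floor(log2(1081)) + 1 = 11
leading_zeros = num_bits - 1 = 10
binary(1081) = 10000111001

Elias gamma(1081) = '0000000000' + '10000111001' = 000000000010000111001 (21 bits)


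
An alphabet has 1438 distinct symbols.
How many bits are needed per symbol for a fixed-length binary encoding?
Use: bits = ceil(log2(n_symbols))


log2(1438) = 10.4898
Bracket: 2^10 = 1024 < 1438 <= 2^11 = 2048
So ceil(log2(1438)) = 11

bits = ceil(log2(1438)) = ceil(10.4898) = 11 bits


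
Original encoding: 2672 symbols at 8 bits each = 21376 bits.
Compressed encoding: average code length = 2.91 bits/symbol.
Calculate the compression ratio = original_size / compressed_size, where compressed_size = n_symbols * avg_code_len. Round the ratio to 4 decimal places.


original_size = n_symbols * orig_bits = 2672 * 8 = 21376 bits
compressed_size = n_symbols * avg_code_len = 2672 * 2.91 = 7775.52 bits
ratio = original_size / compressed_size = 21376 / 7775.52 = 2.7491

Compression ratio = 2.7491


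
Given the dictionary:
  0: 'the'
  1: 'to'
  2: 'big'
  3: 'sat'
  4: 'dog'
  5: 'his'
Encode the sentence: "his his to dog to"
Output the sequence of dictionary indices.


Look up each word in the dictionary:
  'his' -> 5
  'his' -> 5
  'to' -> 1
  'dog' -> 4
  'to' -> 1

Encoded: [5, 5, 1, 4, 1]
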